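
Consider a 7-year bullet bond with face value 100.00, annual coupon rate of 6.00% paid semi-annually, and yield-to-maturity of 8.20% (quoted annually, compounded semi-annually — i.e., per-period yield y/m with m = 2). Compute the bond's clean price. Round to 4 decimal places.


Coupon per period c = face * coupon_rate / m = 3.000000
Periods per year m = 2; per-period yield y/m = 0.041000
Number of cashflows N = 14
Cashflows (t years, CF_t, discount factor 1/(1+y/m)^(m*t), PV):
  t = 0.5000: CF_t = 3.000000, DF = 0.960615, PV = 2.881844
  t = 1.0000: CF_t = 3.000000, DF = 0.922781, PV = 2.768342
  t = 1.5000: CF_t = 3.000000, DF = 0.886437, PV = 2.659311
  t = 2.0000: CF_t = 3.000000, DF = 0.851524, PV = 2.554573
  t = 2.5000: CF_t = 3.000000, DF = 0.817987, PV = 2.453961
  t = 3.0000: CF_t = 3.000000, DF = 0.785770, PV = 2.357311
  t = 3.5000: CF_t = 3.000000, DF = 0.754823, PV = 2.264468
  t = 4.0000: CF_t = 3.000000, DF = 0.725094, PV = 2.175281
  t = 4.5000: CF_t = 3.000000, DF = 0.696536, PV = 2.089607
  t = 5.0000: CF_t = 3.000000, DF = 0.669103, PV = 2.007308
  t = 5.5000: CF_t = 3.000000, DF = 0.642750, PV = 1.928250
  t = 6.0000: CF_t = 3.000000, DF = 0.617435, PV = 1.852305
  t = 6.5000: CF_t = 3.000000, DF = 0.593117, PV = 1.779352
  t = 7.0000: CF_t = 103.000000, DF = 0.569757, PV = 58.684987
Price P = sum_t PV_t = 88.456899

Answer: Price = 88.4569


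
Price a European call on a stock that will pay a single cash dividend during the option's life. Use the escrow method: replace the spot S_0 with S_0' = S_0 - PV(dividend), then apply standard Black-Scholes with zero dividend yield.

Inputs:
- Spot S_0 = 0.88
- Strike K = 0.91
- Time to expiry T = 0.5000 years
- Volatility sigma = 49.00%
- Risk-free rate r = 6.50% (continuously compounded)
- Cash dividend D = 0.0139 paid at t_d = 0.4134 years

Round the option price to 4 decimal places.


Answer: Price = 0.1131

Derivation:
PV(D) = D * exp(-r * t_d) = 0.0139 * 0.97348681 = 0.01353147
S_0' = S_0 - PV(D) = 0.8800 - 0.01353147 = 0.86646853
d1 = (ln(S_0'/K) + (r + sigma^2/2)*T) / (sigma*sqrt(T)) = 0.12556541
d2 = d1 - sigma*sqrt(T) = -0.22091691
exp(-rT) = 0.96802245
N(d1) = 0.54996203; N(d2) = 0.41257856
C = S_0' * N(d1) - K * exp(-rT) * N(d2) = 0.86646853 * 0.54996203 - 0.9100 * 0.96802245 * 0.41257856 = 0.1131


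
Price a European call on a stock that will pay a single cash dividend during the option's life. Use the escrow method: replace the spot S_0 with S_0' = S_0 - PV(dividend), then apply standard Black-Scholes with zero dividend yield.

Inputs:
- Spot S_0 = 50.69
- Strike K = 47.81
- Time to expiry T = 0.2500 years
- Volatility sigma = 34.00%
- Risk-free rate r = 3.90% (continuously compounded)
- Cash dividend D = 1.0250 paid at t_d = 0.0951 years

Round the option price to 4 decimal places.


PV(D) = D * exp(-r * t_d) = 1.0250 * 0.99629797 = 1.02120542
S_0' = S_0 - PV(D) = 50.6900 - 1.02120542 = 49.66879458
d1 = (ln(S_0'/K) + (r + sigma^2/2)*T) / (sigma*sqrt(T)) = 0.36671787
d2 = d1 - sigma*sqrt(T) = 0.19671787
exp(-rT) = 0.99029738
N(d1) = 0.64308526; N(d2) = 0.57797584
C = S_0' * N(d1) - K * exp(-rT) * N(d2) = 49.66879458 * 0.64308526 - 47.8100 * 0.99029738 * 0.57797584 = 4.5764

Answer: Price = 4.5764


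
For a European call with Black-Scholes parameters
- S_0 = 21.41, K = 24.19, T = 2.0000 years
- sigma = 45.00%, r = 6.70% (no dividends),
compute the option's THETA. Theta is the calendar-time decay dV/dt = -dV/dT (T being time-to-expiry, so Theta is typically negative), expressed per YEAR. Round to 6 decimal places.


d1 = 0.3369266043; d2 = -0.2994694988
phi(d1) = 0.3769290515; exp(-qT) = 1.0000000000; exp(-rT) = 0.8745900646
Theta = -S*exp(-qT)*phi(d1)*sigma/(2*sqrt(T)) - r*K*exp(-rT)*N(d2) + q*S*exp(-qT)*N(d1)
N(d1) = 0.6319138853; N(d2) = 0.3822909206; sqrt(T) = 1.4142135624
Term 1 = -21.4100 * 1.0000000000 * 0.3769290515 * 0.4500 / (2 * 1.4142135624) = -1.2839372508
Term 2 = -0.0670 * 24.1900 * 0.8745900646 * 0.3822909206 = -0.5418875763
Term 3 = 0 (no dividend yield, q = 0)
Theta = -1.2839372508 + (-0.5418875763) + (0.0000000000) = -1.825825

Answer: Theta = -1.825825


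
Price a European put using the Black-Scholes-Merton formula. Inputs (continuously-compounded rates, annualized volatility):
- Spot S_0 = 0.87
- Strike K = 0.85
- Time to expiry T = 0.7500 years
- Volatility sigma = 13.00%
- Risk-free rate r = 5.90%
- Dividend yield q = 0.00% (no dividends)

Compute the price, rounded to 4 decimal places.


d1 = (ln(S/K) + (r - q + 0.5*sigma^2) * T) / (sigma * sqrt(T)) = 0.65590865
d2 = d1 - sigma * sqrt(T) = 0.54332535
exp(-rT) = 0.95671475; exp(-qT) = 1.00000000
P = K * exp(-rT) * N(-d2) - S_0 * exp(-qT) * N(-d1)
N(-d1) = 0.25594145; N(-d2) = 0.29345291
P = 0.8500 * 0.95671475 * 0.29345291 - 0.8700 * 1.00000000 * 0.25594145 = 0.0160

Answer: Price = 0.0160


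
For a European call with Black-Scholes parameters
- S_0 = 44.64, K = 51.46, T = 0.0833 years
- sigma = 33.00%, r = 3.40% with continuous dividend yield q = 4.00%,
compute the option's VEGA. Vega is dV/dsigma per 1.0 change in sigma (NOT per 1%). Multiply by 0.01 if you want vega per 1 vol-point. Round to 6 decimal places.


d1 = -1.4503693770; d2 = -1.5456131170
phi(d1) = 0.1393558984; exp(-qT) = 0.9966735450; exp(-rT) = 0.9971718069
Vega = S * exp(-qT) * phi(d1) * sqrt(T) = 44.6400 * 0.9966735450 * 0.1393558984 * 0.2886173938 = 1.789472

Answer: Vega = 1.789472


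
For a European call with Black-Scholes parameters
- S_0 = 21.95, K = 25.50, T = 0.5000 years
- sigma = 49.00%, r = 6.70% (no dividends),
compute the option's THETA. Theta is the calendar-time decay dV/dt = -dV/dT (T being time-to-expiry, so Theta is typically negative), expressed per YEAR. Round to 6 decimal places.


Answer: Theta = -3.498576

Derivation:
d1 = -0.1627393634; d2 = -0.5092216862
phi(d1) = 0.3936942905; exp(-qT) = 1.0000000000; exp(-rT) = 0.9670549112
Theta = -S*exp(-qT)*phi(d1)*sigma/(2*sqrt(T)) - r*K*exp(-rT)*N(d2) + q*S*exp(-qT)*N(d1)
N(d1) = 0.4353618263; N(d2) = 0.3052984220; sqrt(T) = 0.7071067812
Term 1 = -21.9500 * 1.0000000000 * 0.3936942905 * 0.4900 / (2 * 0.7071067812) = -2.9941580636
Term 2 = -0.0670 * 25.5000 * 0.9670549112 * 0.3052984220 = -0.5044181181
Term 3 = 0 (no dividend yield, q = 0)
Theta = -2.9941580636 + (-0.5044181181) + (0.0000000000) = -3.498576


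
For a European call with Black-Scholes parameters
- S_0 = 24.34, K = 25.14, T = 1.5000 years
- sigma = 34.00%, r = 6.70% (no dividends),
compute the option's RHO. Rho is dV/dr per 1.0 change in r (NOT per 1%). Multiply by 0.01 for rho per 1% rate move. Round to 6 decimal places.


d1 = 0.3718923019; d2 = -0.0445209544
phi(d1) = 0.3722869038; exp(-qT) = 1.0000000000; exp(-rT) = 0.9043851124
N(d2) = 0.4822445747
Rho = K*T*exp(-rT)*N(d2) = 25.1400 * 1.5000 * 0.9043851124 * 0.4822445747 = 16.446644

Answer: Rho = 16.446644


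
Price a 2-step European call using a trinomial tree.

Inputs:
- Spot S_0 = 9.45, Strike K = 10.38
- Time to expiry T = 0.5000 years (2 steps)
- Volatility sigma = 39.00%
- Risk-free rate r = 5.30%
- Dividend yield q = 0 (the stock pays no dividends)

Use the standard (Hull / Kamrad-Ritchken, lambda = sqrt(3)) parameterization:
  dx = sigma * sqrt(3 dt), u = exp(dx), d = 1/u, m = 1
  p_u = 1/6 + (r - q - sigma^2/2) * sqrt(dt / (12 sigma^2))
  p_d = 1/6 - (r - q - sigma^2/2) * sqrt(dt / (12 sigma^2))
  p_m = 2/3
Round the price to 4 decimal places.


Answer: Price = V(0,0) = 0.7881

Derivation:
dt = T/N = 0.250000; dx = sigma*sqrt(3*dt) = 0.337750
u = exp(dx) = 1.401790; d = 1/u = 0.713374
p_u = 0.158136, p_m = 0.666667, p_d = 0.175197
Discount per step: exp(-r*dt) = 0.986837
Stock lattice S(k, j) with j the centered position index:
  k=0: S(0,+0) = 9.4500
  k=1: S(1,-1) = 6.7414; S(1,+0) = 9.4500; S(1,+1) = 13.2469
  k=2: S(2,-2) = 4.8091; S(2,-1) = 6.7414; S(2,+0) = 9.4500; S(2,+1) = 13.2469; S(2,+2) = 18.5694
Terminal payoffs V(N, j) = max(S_T - K, 0):
  V(2,-2) = 0.000000; V(2,-1) = 0.000000; V(2,+0) = 0.000000; V(2,+1) = 2.866914; V(2,+2) = 8.189391
Backward induction: V(k, j) = exp(-r*dt) * [p_u * V(k+1, j+1) + p_m * V(k+1, j) + p_d * V(k+1, j-1)]
  V(1,-1) = exp(-r*dt) * [p_u*0.000000 + p_m*0.000000 + p_d*0.000000] = 0.000000
  V(1,+0) = exp(-r*dt) * [p_u*2.866914 + p_m*0.000000 + p_d*0.000000] = 0.447395
  V(1,+1) = exp(-r*dt) * [p_u*8.189391 + p_m*2.866914 + p_d*0.000000] = 3.164110
  V(0,+0) = exp(-r*dt) * [p_u*3.164110 + p_m*0.447395 + p_d*0.000000] = 0.788111


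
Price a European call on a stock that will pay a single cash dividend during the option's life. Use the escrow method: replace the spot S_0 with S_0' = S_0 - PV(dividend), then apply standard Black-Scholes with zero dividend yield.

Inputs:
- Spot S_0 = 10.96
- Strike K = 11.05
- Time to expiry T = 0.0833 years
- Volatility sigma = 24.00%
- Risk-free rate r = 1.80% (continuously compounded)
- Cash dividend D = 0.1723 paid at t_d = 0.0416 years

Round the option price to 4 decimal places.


PV(D) = D * exp(-r * t_d) = 0.1723 * 0.99925148 = 0.17217103
S_0' = S_0 - PV(D) = 10.9600 - 0.17217103 = 10.78782897
d1 = (ln(S_0'/K) + (r + sigma^2/2)*T) / (sigma*sqrt(T)) = -0.29037053
d2 = d1 - sigma*sqrt(T) = -0.35963870
exp(-rT) = 0.99850172
N(d1) = 0.38576639; N(d2) = 0.35955867
C = S_0' * N(d1) - K * exp(-rT) * N(d2) = 10.78782897 * 0.38576639 - 11.0500 * 0.99850172 * 0.35955867 = 0.1944

Answer: Price = 0.1944


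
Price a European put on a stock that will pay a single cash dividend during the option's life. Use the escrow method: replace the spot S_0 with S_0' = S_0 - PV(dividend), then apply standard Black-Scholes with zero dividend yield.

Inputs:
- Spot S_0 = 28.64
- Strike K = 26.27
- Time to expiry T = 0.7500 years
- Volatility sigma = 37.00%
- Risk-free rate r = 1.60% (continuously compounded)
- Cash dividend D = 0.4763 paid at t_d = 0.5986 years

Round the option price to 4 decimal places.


Answer: Price = 2.4495

Derivation:
PV(D) = D * exp(-r * t_d) = 0.4763 * 0.99046812 = 0.47175997
S_0' = S_0 - PV(D) = 28.6400 - 0.47175997 = 28.16824003
d1 = (ln(S_0'/K) + (r + sigma^2/2)*T) / (sigma*sqrt(T)) = 0.41539572
d2 = d1 - sigma*sqrt(T) = 0.09496632
exp(-rT) = 0.98807171
N(-d1) = 0.33892612; N(-d2) = 0.46217079
P = K * exp(-rT) * N(-d2) - S_0' * N(-d1) = 26.2700 * 0.98807171 * 0.46217079 - 28.16824003 * 0.33892612 = 2.4495


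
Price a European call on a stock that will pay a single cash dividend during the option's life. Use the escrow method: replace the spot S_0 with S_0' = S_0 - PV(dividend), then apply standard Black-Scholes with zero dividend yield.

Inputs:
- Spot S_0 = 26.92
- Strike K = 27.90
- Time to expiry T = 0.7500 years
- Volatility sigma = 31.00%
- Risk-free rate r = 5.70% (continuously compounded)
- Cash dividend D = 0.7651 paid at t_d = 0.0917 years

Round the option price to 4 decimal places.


Answer: Price = 2.5463

Derivation:
PV(D) = D * exp(-r * t_d) = 0.7651 * 0.99478674 = 0.76111133
S_0' = S_0 - PV(D) = 26.9200 - 0.76111133 = 26.15888867
d1 = (ln(S_0'/K) + (r + sigma^2/2)*T) / (sigma*sqrt(T)) = 0.05345092
d2 = d1 - sigma*sqrt(T) = -0.21501696
exp(-rT) = 0.95815090
N(d1) = 0.52131368; N(d2) = 0.41487705
C = S_0' * N(d1) - K * exp(-rT) * N(d2) = 26.15888867 * 0.52131368 - 27.9000 * 0.95815090 * 0.41487705 = 2.5463


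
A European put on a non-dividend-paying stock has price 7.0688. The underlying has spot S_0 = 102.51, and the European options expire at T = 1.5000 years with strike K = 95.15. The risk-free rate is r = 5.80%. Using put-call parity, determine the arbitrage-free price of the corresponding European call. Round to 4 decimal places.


Answer: Call price = 22.3570

Derivation:
Put-call parity: C - P = S_0 * exp(-qT) - K * exp(-rT).
S_0 * exp(-qT) = 102.5100 * 1.00000000 = 102.51000000
K * exp(-rT) = 95.1500 * 0.91667710 = 87.22182565
C = P + S*exp(-qT) - K*exp(-rT)
C = 7.0688 + 102.51000000 - 87.22182565 = 22.3570


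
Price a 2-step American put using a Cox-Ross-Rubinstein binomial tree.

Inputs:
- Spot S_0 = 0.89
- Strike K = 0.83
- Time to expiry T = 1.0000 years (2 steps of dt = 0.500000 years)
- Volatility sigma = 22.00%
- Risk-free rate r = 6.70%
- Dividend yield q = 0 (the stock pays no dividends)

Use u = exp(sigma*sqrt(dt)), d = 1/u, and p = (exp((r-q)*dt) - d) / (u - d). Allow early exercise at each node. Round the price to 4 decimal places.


dt = T/N = 0.500000
u = exp(sigma*sqrt(dt)) = 1.168316; d = 1/u = 0.855933
p = (exp((r-q)*dt) - d) / (u - d) = 0.570244
Discount per step: exp(-r*dt) = 0.967055
Stock lattice S(k, i) with i counting down-moves:
  k=0: S(0,0) = 0.8900
  k=1: S(1,0) = 1.0398; S(1,1) = 0.7618
  k=2: S(2,0) = 1.2148; S(2,1) = 0.8900; S(2,2) = 0.6520
Terminal payoffs V(N, i) = max(K - S_T, 0):
  V(2,0) = 0.000000; V(2,1) = 0.000000; V(2,2) = 0.177967
Backward induction: V(k, i) = exp(-r*dt) * [p * V(k+1, i) + (1-p) * V(k+1, i+1)]; then take max(V_cont, immediate exercise) for American.
  V(1,0) = exp(-r*dt) * [p*0.000000 + (1-p)*0.000000] = 0.000000; exercise = 0.000000; V(1,0) = max -> 0.000000
  V(1,1) = exp(-r*dt) * [p*0.000000 + (1-p)*0.177967] = 0.073963; exercise = 0.068220; V(1,1) = max -> 0.073963
  V(0,0) = exp(-r*dt) * [p*0.000000 + (1-p)*0.073963] = 0.030739; exercise = 0.000000; V(0,0) = max -> 0.030739

Answer: Price = V(0,0) = 0.0307


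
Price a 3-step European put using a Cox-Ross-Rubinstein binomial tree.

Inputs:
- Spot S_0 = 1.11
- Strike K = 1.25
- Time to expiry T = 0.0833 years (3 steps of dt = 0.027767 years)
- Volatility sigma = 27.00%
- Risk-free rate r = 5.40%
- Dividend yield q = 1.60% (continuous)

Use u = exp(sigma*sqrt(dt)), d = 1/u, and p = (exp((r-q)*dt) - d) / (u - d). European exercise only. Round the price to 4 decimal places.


dt = T/N = 0.027767
u = exp(sigma*sqrt(dt)) = 1.046018; d = 1/u = 0.956006
p = (exp((r-q)*dt) - d) / (u - d) = 0.500482
Discount per step: exp(-r*dt) = 0.998502
Stock lattice S(k, i) with i counting down-moves:
  k=0: S(0,0) = 1.1100
  k=1: S(1,0) = 1.1611; S(1,1) = 1.0612
  k=2: S(2,0) = 1.2145; S(2,1) = 1.1100; S(2,2) = 1.0145
  k=3: S(3,0) = 1.2704; S(3,1) = 1.1611; S(3,2) = 1.0612; S(3,3) = 0.9699
Terminal payoffs V(N, i) = max(K - S_T, 0):
  V(3,0) = 0.000000; V(3,1) = 0.088920; V(3,2) = 0.188833; V(3,3) = 0.280149
Backward induction: V(k, i) = exp(-r*dt) * [p * V(k+1, i) + (1-p) * V(k+1, i+1)].
  V(2,0) = exp(-r*dt) * [p*0.000000 + (1-p)*0.088920] = 0.044350
  V(2,1) = exp(-r*dt) * [p*0.088920 + (1-p)*0.188833] = 0.138620
  V(2,2) = exp(-r*dt) * [p*0.188833 + (1-p)*0.280149] = 0.234096
  V(1,0) = exp(-r*dt) * [p*0.044350 + (1-p)*0.138620] = 0.091303
  V(1,1) = exp(-r*dt) * [p*0.138620 + (1-p)*0.234096] = 0.186033
  V(0,0) = exp(-r*dt) * [p*0.091303 + (1-p)*0.186033] = 0.138414

Answer: Price = V(0,0) = 0.1384


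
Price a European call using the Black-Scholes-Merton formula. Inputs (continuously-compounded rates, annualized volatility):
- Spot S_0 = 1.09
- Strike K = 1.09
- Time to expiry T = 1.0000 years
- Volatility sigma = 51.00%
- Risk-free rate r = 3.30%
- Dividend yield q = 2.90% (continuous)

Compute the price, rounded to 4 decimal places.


d1 = (ln(S/K) + (r - q + 0.5*sigma^2) * T) / (sigma * sqrt(T)) = 0.26284314
d2 = d1 - sigma * sqrt(T) = -0.24715686
exp(-rT) = 0.96753856; exp(-qT) = 0.97141646
C = S_0 * exp(-qT) * N(d1) - K * exp(-rT) * N(d2)
N(d1) = 0.60366426; N(d2) = 0.40239341
C = 1.0900 * 0.97141646 * 0.60366426 - 1.0900 * 0.96753856 * 0.40239341 = 0.2148

Answer: Price = 0.2148


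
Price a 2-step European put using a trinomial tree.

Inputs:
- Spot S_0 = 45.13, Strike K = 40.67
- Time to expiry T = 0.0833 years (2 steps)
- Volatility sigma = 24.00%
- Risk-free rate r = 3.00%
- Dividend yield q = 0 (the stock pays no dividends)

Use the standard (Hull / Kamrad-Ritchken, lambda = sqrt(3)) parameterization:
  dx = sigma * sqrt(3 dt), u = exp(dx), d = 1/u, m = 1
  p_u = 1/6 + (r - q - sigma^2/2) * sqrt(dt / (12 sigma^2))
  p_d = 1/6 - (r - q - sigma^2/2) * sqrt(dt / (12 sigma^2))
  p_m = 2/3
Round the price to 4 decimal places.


dt = T/N = 0.041650; dx = sigma*sqrt(3*dt) = 0.084836
u = exp(dx) = 1.088538; d = 1/u = 0.918663
p_u = 0.166961, p_m = 0.666667, p_d = 0.166372
Discount per step: exp(-r*dt) = 0.998751
Stock lattice S(k, j) with j the centered position index:
  k=0: S(0,+0) = 45.1300
  k=1: S(1,-1) = 41.4593; S(1,+0) = 45.1300; S(1,+1) = 49.1257
  k=2: S(2,-2) = 38.0871; S(2,-1) = 41.4593; S(2,+0) = 45.1300; S(2,+1) = 49.1257; S(2,+2) = 53.4752
Terminal payoffs V(N, j) = max(K - S_T, 0):
  V(2,-2) = 2.582904; V(2,-1) = 0.000000; V(2,+0) = 0.000000; V(2,+1) = 0.000000; V(2,+2) = 0.000000
Backward induction: V(k, j) = exp(-r*dt) * [p_u * V(k+1, j+1) + p_m * V(k+1, j) + p_d * V(k+1, j-1)]
  V(1,-1) = exp(-r*dt) * [p_u*0.000000 + p_m*0.000000 + p_d*2.582904] = 0.429187
  V(1,+0) = exp(-r*dt) * [p_u*0.000000 + p_m*0.000000 + p_d*0.000000] = 0.000000
  V(1,+1) = exp(-r*dt) * [p_u*0.000000 + p_m*0.000000 + p_d*0.000000] = 0.000000
  V(0,+0) = exp(-r*dt) * [p_u*0.000000 + p_m*0.000000 + p_d*0.429187] = 0.071316

Answer: Price = V(0,0) = 0.0713


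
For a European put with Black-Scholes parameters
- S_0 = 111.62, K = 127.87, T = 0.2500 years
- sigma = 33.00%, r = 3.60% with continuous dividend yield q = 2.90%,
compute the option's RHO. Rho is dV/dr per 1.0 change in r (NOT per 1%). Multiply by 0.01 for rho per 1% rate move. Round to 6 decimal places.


Answer: Rho = -25.812816

Derivation:
d1 = -0.7306144089; d2 = -0.8956144089
phi(d1) = 0.3054903036; exp(-qT) = 0.9927762179; exp(-rT) = 0.9910403788
N(-d2) = 0.8147706313
Rho = -K*T*exp(-rT)*N(-d2) = -127.8700 * 0.2500 * 0.9910403788 * 0.8147706313 = -25.812816


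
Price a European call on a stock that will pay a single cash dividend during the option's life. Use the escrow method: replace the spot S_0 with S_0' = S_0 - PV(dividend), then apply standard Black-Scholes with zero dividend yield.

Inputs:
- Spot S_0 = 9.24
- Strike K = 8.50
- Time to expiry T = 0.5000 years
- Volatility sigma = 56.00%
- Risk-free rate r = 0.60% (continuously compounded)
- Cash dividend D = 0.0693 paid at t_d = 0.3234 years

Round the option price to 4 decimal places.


PV(D) = D * exp(-r * t_d) = 0.0693 * 0.99806148 = 0.06916566
S_0' = S_0 - PV(D) = 9.2400 - 0.06916566 = 9.17083434
d1 = (ln(S_0'/K) + (r + sigma^2/2)*T) / (sigma*sqrt(T)) = 0.39739933
d2 = d1 - sigma*sqrt(T) = 0.00141953
exp(-rT) = 0.99700450
N(d1) = 0.65446349; N(d2) = 0.50056631
C = S_0' * N(d1) - K * exp(-rT) * N(d2) = 9.17083434 * 0.65446349 - 8.5000 * 0.99700450 * 0.50056631 = 1.7599

Answer: Price = 1.7599


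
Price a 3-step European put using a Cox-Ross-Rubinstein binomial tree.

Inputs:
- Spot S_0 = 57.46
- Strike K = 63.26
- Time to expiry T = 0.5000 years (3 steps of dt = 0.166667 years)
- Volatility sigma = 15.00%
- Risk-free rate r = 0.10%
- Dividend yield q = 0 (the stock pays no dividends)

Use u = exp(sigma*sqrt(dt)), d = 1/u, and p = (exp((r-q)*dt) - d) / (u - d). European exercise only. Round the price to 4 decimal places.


dt = T/N = 0.166667
u = exp(sigma*sqrt(dt)) = 1.063151; d = 1/u = 0.940600
p = (exp((r-q)*dt) - d) / (u - d) = 0.486056
Discount per step: exp(-r*dt) = 0.999833
Stock lattice S(k, i) with i counting down-moves:
  k=0: S(0,0) = 57.4600
  k=1: S(1,0) = 61.0887; S(1,1) = 54.0469
  k=2: S(2,0) = 64.9465; S(2,1) = 57.4600; S(2,2) = 50.8365
  k=3: S(3,0) = 69.0479; S(3,1) = 61.0887; S(3,2) = 54.0469; S(3,3) = 47.8168
Terminal payoffs V(N, i) = max(K - S_T, 0):
  V(3,0) = 0.000000; V(3,1) = 2.171337; V(3,2) = 9.213120; V(3,3) = 15.443187
Backward induction: V(k, i) = exp(-r*dt) * [p * V(k+1, i) + (1-p) * V(k+1, i+1)].
  V(2,0) = exp(-r*dt) * [p*0.000000 + (1-p)*2.171337] = 1.115761
  V(2,1) = exp(-r*dt) * [p*2.171337 + (1-p)*9.213120] = 5.789458
  V(2,2) = exp(-r*dt) * [p*9.213120 + (1-p)*15.443187] = 12.412959
  V(1,0) = exp(-r*dt) * [p*1.115761 + (1-p)*5.789458] = 3.517195
  V(1,1) = exp(-r*dt) * [p*5.789458 + (1-p)*12.412959] = 9.192037
  V(0,0) = exp(-r*dt) * [p*3.517195 + (1-p)*9.192037] = 6.432676

Answer: Price = V(0,0) = 6.4327


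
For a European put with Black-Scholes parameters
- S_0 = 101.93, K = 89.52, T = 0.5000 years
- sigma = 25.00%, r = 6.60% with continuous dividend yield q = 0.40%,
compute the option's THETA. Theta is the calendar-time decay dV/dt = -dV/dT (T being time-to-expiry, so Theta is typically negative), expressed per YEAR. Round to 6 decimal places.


Answer: Theta = -3.248133

Derivation:
d1 = 0.9981476285; d2 = 0.8213709332
phi(d1) = 0.2424189437; exp(-qT) = 0.9980019987; exp(-rT) = 0.9675385596
Theta = -S*exp(-qT)*phi(d1)*sigma/(2*sqrt(T)) + r*K*exp(-rT)*N(-d2) - q*S*exp(-qT)*N(-d1)
N(-d1) = 0.1591038888; N(-d2) = 0.2057175075; sqrt(T) = 0.7071067812
Term 1 = -101.9300 * 0.9980019987 * 0.2424189437 * 0.2500 / (2 * 0.7071067812) = -4.3593827426
Term 2 = 0.0660 * 89.5200 * 0.9675385596 * 0.2057175075 = 1.1759897729
Term 3 = -0.0040 * 101.9300 * 0.9980019987 * 0.1591038888 = -0.0647402275
Theta = -4.3593827426 + (1.1759897729) + (-0.0647402275) = -3.248133


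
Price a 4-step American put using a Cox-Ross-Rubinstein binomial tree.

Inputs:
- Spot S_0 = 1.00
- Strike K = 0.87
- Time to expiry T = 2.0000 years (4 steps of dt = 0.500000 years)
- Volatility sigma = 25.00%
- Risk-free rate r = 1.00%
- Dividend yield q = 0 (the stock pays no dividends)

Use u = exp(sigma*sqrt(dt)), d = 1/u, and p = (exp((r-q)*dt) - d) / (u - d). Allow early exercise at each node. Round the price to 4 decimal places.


dt = T/N = 0.500000
u = exp(sigma*sqrt(dt)) = 1.193365; d = 1/u = 0.837967
p = (exp((r-q)*dt) - d) / (u - d) = 0.470025
Discount per step: exp(-r*dt) = 0.995012
Stock lattice S(k, i) with i counting down-moves:
  k=0: S(0,0) = 1.0000
  k=1: S(1,0) = 1.1934; S(1,1) = 0.8380
  k=2: S(2,0) = 1.4241; S(2,1) = 1.0000; S(2,2) = 0.7022
  k=3: S(3,0) = 1.6995; S(3,1) = 1.1934; S(3,2) = 0.8380; S(3,3) = 0.5884
  k=4: S(4,0) = 2.0281; S(4,1) = 1.4241; S(4,2) = 1.0000; S(4,3) = 0.7022; S(4,4) = 0.4931
Terminal payoffs V(N, i) = max(K - S_T, 0):
  V(4,0) = 0.000000; V(4,1) = 0.000000; V(4,2) = 0.000000; V(4,3) = 0.167811; V(4,4) = 0.376931
Backward induction: V(k, i) = exp(-r*dt) * [p * V(k+1, i) + (1-p) * V(k+1, i+1)]; then take max(V_cont, immediate exercise) for American.
  V(3,0) = exp(-r*dt) * [p*0.000000 + (1-p)*0.000000] = 0.000000; exercise = 0.000000; V(3,0) = max -> 0.000000
  V(3,1) = exp(-r*dt) * [p*0.000000 + (1-p)*0.000000] = 0.000000; exercise = 0.000000; V(3,1) = max -> 0.000000
  V(3,2) = exp(-r*dt) * [p*0.000000 + (1-p)*0.167811] = 0.088492; exercise = 0.032033; V(3,2) = max -> 0.088492
  V(3,3) = exp(-r*dt) * [p*0.167811 + (1-p)*0.376931] = 0.277250; exercise = 0.281589; V(3,3) = max -> 0.281589
  V(2,0) = exp(-r*dt) * [p*0.000000 + (1-p)*0.000000] = 0.000000; exercise = 0.000000; V(2,0) = max -> 0.000000
  V(2,1) = exp(-r*dt) * [p*0.000000 + (1-p)*0.088492] = 0.046665; exercise = 0.000000; V(2,1) = max -> 0.046665
  V(2,2) = exp(-r*dt) * [p*0.088492 + (1-p)*0.281589] = 0.189877; exercise = 0.167811; V(2,2) = max -> 0.189877
  V(1,0) = exp(-r*dt) * [p*0.000000 + (1-p)*0.046665] = 0.024608; exercise = 0.000000; V(1,0) = max -> 0.024608
  V(1,1) = exp(-r*dt) * [p*0.046665 + (1-p)*0.189877] = 0.121953; exercise = 0.032033; V(1,1) = max -> 0.121953
  V(0,0) = exp(-r*dt) * [p*0.024608 + (1-p)*0.121953] = 0.075818; exercise = 0.000000; V(0,0) = max -> 0.075818

Answer: Price = V(0,0) = 0.0758


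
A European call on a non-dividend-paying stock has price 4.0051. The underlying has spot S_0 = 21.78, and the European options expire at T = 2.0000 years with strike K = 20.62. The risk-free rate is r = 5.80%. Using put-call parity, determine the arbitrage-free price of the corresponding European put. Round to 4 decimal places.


Put-call parity: C - P = S_0 * exp(-qT) - K * exp(-rT).
S_0 * exp(-qT) = 21.7800 * 1.00000000 = 21.78000000
K * exp(-rT) = 20.6200 * 0.89047522 = 18.36159910
P = C - S*exp(-qT) + K*exp(-rT)
P = 4.0051 - 21.78000000 + 18.36159910 = 0.5867

Answer: Put price = 0.5867


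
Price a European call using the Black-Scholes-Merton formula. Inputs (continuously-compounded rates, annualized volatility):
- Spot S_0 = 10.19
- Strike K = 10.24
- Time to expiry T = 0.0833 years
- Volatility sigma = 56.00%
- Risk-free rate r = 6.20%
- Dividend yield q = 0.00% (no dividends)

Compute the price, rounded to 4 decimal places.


d1 = (ln(S/K) + (r - q + 0.5*sigma^2) * T) / (sigma * sqrt(T)) = 0.08248233
d2 = d1 - sigma * sqrt(T) = -0.07914341
exp(-rT) = 0.99484871; exp(-qT) = 1.00000000
C = S_0 * exp(-qT) * N(d1) - K * exp(-rT) * N(d2)
N(d1) = 0.53286842; N(d2) = 0.46845928
C = 10.1900 * 1.00000000 * 0.53286842 - 10.2400 * 0.99484871 * 0.46845928 = 0.6576

Answer: Price = 0.6576


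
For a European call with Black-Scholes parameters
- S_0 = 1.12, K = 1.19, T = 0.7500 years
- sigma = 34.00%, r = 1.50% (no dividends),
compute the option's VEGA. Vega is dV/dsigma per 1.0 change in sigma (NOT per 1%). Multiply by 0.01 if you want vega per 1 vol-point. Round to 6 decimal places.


d1 = -0.0204606884; d2 = -0.3149093257
phi(d1) = 0.3988587826; exp(-qT) = 1.0000000000; exp(-rT) = 0.9888130446
Vega = S * exp(-qT) * phi(d1) * sqrt(T) = 1.1200 * 1.0000000000 * 0.3988587826 * 0.8660254038 = 0.386872

Answer: Vega = 0.386872


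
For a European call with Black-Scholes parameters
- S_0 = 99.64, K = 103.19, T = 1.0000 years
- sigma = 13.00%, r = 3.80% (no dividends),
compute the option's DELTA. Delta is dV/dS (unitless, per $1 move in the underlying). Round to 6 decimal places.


Answer: Delta = 0.535067

Derivation:
d1 = 0.0880133944; d2 = -0.0419866056
phi(d1) = 0.3974000941; exp(-qT) = 1.0000000000; exp(-rT) = 0.9627129409
N(d1) = 0.5350669848
Delta = exp(-qT) * N(d1) = 1.0000000000 * 0.5350669848 = 0.535067


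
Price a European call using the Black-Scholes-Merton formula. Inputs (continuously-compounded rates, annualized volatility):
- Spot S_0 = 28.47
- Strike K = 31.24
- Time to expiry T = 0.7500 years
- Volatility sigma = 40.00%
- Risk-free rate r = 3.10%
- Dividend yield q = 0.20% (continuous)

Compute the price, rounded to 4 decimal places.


Answer: Price = 3.0899

Derivation:
d1 = (ln(S/K) + (r - q + 0.5*sigma^2) * T) / (sigma * sqrt(T)) = -0.03203839
d2 = d1 - sigma * sqrt(T) = -0.37844855
exp(-rT) = 0.97701820; exp(-qT) = 0.99850112
C = S_0 * exp(-qT) * N(d1) - K * exp(-rT) * N(d2)
N(d1) = 0.48722072; N(d2) = 0.35254870
C = 28.4700 * 0.99850112 * 0.48722072 - 31.2400 * 0.97701820 * 0.35254870 = 3.0899


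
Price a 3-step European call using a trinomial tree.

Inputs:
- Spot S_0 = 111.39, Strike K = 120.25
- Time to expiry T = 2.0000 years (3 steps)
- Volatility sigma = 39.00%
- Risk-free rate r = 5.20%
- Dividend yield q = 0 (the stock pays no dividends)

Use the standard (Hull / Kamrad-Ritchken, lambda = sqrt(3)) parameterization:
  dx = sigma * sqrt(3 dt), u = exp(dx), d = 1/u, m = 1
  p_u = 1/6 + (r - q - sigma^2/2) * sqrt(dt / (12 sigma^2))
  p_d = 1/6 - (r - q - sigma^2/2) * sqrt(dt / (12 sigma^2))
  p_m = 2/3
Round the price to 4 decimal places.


dt = T/N = 0.666667; dx = sigma*sqrt(3*dt) = 0.551543
u = exp(dx) = 1.735930; d = 1/u = 0.576060
p_u = 0.152132, p_m = 0.666667, p_d = 0.181202
Discount per step: exp(-r*dt) = 0.965927
Stock lattice S(k, j) with j the centered position index:
  k=0: S(0,+0) = 111.3900
  k=1: S(1,-1) = 64.1673; S(1,+0) = 111.3900; S(1,+1) = 193.3652
  k=2: S(2,-2) = 36.9642; S(2,-1) = 64.1673; S(2,+0) = 111.3900; S(2,+1) = 193.3652; S(2,+2) = 335.6685
  k=3: S(3,-3) = 21.2936; S(3,-2) = 36.9642; S(3,-1) = 64.1673; S(3,+0) = 111.3900; S(3,+1) = 193.3652; S(3,+2) = 335.6685; S(3,+3) = 582.6971
Terminal payoffs V(N, j) = max(S_T - K, 0):
  V(3,-3) = 0.000000; V(3,-2) = 0.000000; V(3,-1) = 0.000000; V(3,+0) = 0.000000; V(3,+1) = 73.115242; V(3,+2) = 215.418523; V(3,+3) = 462.447058
Backward induction: V(k, j) = exp(-r*dt) * [p_u * V(k+1, j+1) + p_m * V(k+1, j) + p_d * V(k+1, j-1)]
  V(2,-2) = exp(-r*dt) * [p_u*0.000000 + p_m*0.000000 + p_d*0.000000] = 0.000000
  V(2,-1) = exp(-r*dt) * [p_u*0.000000 + p_m*0.000000 + p_d*0.000000] = 0.000000
  V(2,+0) = exp(-r*dt) * [p_u*73.115242 + p_m*0.000000 + p_d*0.000000] = 10.744150
  V(2,+1) = exp(-r*dt) * [p_u*215.418523 + p_m*73.115242 + p_d*0.000000] = 78.738030
  V(2,+2) = exp(-r*dt) * [p_u*462.447058 + p_m*215.418523 + p_d*73.115242] = 219.472026
  V(1,-1) = exp(-r*dt) * [p_u*10.744150 + p_m*0.000000 + p_d*0.000000] = 1.578833
  V(1,+0) = exp(-r*dt) * [p_u*78.738030 + p_m*10.744150 + p_d*0.000000] = 18.489121
  V(1,+1) = exp(-r*dt) * [p_u*219.472026 + p_m*78.738030 + p_d*10.744150] = 84.835011
  V(0,+0) = exp(-r*dt) * [p_u*84.835011 + p_m*18.489121 + p_d*1.578833] = 24.648787

Answer: Price = V(0,0) = 24.6488


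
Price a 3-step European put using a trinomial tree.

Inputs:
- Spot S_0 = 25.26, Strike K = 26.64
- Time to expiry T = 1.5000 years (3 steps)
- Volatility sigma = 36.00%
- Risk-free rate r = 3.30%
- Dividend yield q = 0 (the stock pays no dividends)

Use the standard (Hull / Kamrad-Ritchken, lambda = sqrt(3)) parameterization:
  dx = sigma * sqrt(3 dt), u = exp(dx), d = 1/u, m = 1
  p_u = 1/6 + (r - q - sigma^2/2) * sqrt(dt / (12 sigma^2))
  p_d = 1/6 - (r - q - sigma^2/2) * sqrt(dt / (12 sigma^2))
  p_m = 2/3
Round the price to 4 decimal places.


dt = T/N = 0.500000; dx = sigma*sqrt(3*dt) = 0.440908
u = exp(dx) = 1.554118; d = 1/u = 0.643452
p_u = 0.148636, p_m = 0.666667, p_d = 0.184698
Discount per step: exp(-r*dt) = 0.983635
Stock lattice S(k, j) with j the centered position index:
  k=0: S(0,+0) = 25.2600
  k=1: S(1,-1) = 16.2536; S(1,+0) = 25.2600; S(1,+1) = 39.2570
  k=2: S(2,-2) = 10.4584; S(2,-1) = 16.2536; S(2,+0) = 25.2600; S(2,+1) = 39.2570; S(2,+2) = 61.0100
  k=3: S(3,-3) = 6.7295; S(3,-2) = 10.4584; S(3,-1) = 16.2536; S(3,+0) = 25.2600; S(3,+1) = 39.2570; S(3,+2) = 61.0100; S(3,+3) = 94.8168
Terminal payoffs V(N, j) = max(K - S_T, 0):
  V(3,-3) = 19.910521; V(3,-2) = 16.181597; V(3,-1) = 10.386407; V(3,+0) = 1.380000; V(3,+1) = 0.000000; V(3,+2) = 0.000000; V(3,+3) = 0.000000
Backward induction: V(k, j) = exp(-r*dt) * [p_u * V(k+1, j+1) + p_m * V(k+1, j) + p_d * V(k+1, j-1)]
  V(2,-2) = exp(-r*dt) * [p_u*10.386407 + p_m*16.181597 + p_d*19.910521] = 15.746968
  V(2,-1) = exp(-r*dt) * [p_u*1.380000 + p_m*10.386407 + p_d*16.181597] = 9.952513
  V(2,+0) = exp(-r*dt) * [p_u*0.000000 + p_m*1.380000 + p_d*10.386407] = 2.791896
  V(2,+1) = exp(-r*dt) * [p_u*0.000000 + p_m*0.000000 + p_d*1.380000] = 0.250712
  V(2,+2) = exp(-r*dt) * [p_u*0.000000 + p_m*0.000000 + p_d*0.000000] = 0.000000
  V(1,-1) = exp(-r*dt) * [p_u*2.791896 + p_m*9.952513 + p_d*15.746968] = 9.795446
  V(1,+0) = exp(-r*dt) * [p_u*0.250712 + p_m*2.791896 + p_d*9.952513] = 3.675584
  V(1,+1) = exp(-r*dt) * [p_u*0.000000 + p_m*0.250712 + p_d*2.791896] = 0.671624
  V(0,+0) = exp(-r*dt) * [p_u*0.671624 + p_m*3.675584 + p_d*9.795446] = 4.288072

Answer: Price = V(0,0) = 4.2881


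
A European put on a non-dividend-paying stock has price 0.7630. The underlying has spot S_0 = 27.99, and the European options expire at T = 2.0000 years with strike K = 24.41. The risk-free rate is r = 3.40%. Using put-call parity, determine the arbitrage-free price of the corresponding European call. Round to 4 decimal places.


Answer: Call price = 5.9477

Derivation:
Put-call parity: C - P = S_0 * exp(-qT) - K * exp(-rT).
S_0 * exp(-qT) = 27.9900 * 1.00000000 = 27.99000000
K * exp(-rT) = 24.4100 * 0.93426047 = 22.80529816
C = P + S*exp(-qT) - K*exp(-rT)
C = 0.7630 + 27.99000000 - 22.80529816 = 5.9477


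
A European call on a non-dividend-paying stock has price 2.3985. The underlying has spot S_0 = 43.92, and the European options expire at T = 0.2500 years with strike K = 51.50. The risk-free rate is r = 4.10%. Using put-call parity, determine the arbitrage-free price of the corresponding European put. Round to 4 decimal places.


Put-call parity: C - P = S_0 * exp(-qT) - K * exp(-rT).
S_0 * exp(-qT) = 43.9200 * 1.00000000 = 43.92000000
K * exp(-rT) = 51.5000 * 0.98980235 = 50.97482114
P = C - S*exp(-qT) + K*exp(-rT)
P = 2.3985 - 43.92000000 + 50.97482114 = 9.4533

Answer: Put price = 9.4533


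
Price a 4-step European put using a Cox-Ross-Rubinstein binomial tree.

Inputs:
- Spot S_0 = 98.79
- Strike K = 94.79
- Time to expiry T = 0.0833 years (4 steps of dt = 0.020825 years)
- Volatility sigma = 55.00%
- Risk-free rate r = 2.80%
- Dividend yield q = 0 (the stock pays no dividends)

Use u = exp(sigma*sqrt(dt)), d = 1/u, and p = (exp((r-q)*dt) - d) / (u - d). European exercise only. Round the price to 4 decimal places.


Answer: Price = V(0,0) = 4.4079

Derivation:
dt = T/N = 0.020825
u = exp(sigma*sqrt(dt)) = 1.082605; d = 1/u = 0.923698
p = (exp((r-q)*dt) - d) / (u - d) = 0.483838
Discount per step: exp(-r*dt) = 0.999417
Stock lattice S(k, i) with i counting down-moves:
  k=0: S(0,0) = 98.7900
  k=1: S(1,0) = 106.9505; S(1,1) = 91.2522
  k=2: S(2,0) = 115.7851; S(2,1) = 98.7900; S(2,2) = 84.2895
  k=3: S(3,0) = 125.3495; S(3,1) = 106.9505; S(3,2) = 91.2522; S(3,3) = 77.8580
  k=4: S(4,0) = 135.7039; S(4,1) = 115.7851; S(4,2) = 98.7900; S(4,3) = 84.2895; S(4,4) = 71.9173
Terminal payoffs V(N, i) = max(K - S_T, 0):
  V(4,0) = 0.000000; V(4,1) = 0.000000; V(4,2) = 0.000000; V(4,3) = 10.500541; V(4,4) = 22.872671
Backward induction: V(k, i) = exp(-r*dt) * [p * V(k+1, i) + (1-p) * V(k+1, i+1)].
  V(3,0) = exp(-r*dt) * [p*0.000000 + (1-p)*0.000000] = 0.000000
  V(3,1) = exp(-r*dt) * [p*0.000000 + (1-p)*0.000000] = 0.000000
  V(3,2) = exp(-r*dt) * [p*0.000000 + (1-p)*10.500541] = 5.416815
  V(3,3) = exp(-r*dt) * [p*10.500541 + (1-p)*22.872671] = 16.876714
  V(2,0) = exp(-r*dt) * [p*0.000000 + (1-p)*0.000000] = 0.000000
  V(2,1) = exp(-r*dt) * [p*0.000000 + (1-p)*5.416815] = 2.794322
  V(2,2) = exp(-r*dt) * [p*5.416815 + (1-p)*16.876714] = 11.325368
  V(1,0) = exp(-r*dt) * [p*0.000000 + (1-p)*2.794322] = 1.441481
  V(1,1) = exp(-r*dt) * [p*2.794322 + (1-p)*11.325368] = 7.193524
  V(0,0) = exp(-r*dt) * [p*1.441481 + (1-p)*7.193524] = 4.407893


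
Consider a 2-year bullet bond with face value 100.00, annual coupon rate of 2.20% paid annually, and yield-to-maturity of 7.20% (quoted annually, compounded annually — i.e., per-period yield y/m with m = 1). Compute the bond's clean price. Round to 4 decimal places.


Coupon per period c = face * coupon_rate / m = 2.200000
Periods per year m = 1; per-period yield y/m = 0.072000
Number of cashflows N = 2
Cashflows (t years, CF_t, discount factor 1/(1+y/m)^(m*t), PV):
  t = 1.0000: CF_t = 2.200000, DF = 0.932836, PV = 2.052239
  t = 2.0000: CF_t = 102.200000, DF = 0.870183, PV = 88.932669
Price P = sum_t PV_t = 90.984908

Answer: Price = 90.9849


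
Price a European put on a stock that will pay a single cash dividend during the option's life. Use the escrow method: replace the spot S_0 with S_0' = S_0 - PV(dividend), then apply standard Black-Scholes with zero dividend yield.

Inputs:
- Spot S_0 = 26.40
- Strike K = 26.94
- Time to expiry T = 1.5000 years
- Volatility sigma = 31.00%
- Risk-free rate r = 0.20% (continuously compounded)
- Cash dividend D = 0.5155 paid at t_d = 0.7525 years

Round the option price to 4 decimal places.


PV(D) = D * exp(-r * t_d) = 0.5155 * 0.99849613 = 0.51472476
S_0' = S_0 - PV(D) = 26.4000 - 0.51472476 = 25.88527524
d1 = (ln(S_0'/K) + (r + sigma^2/2)*T) / (sigma*sqrt(T)) = 0.09254623
d2 = d1 - sigma*sqrt(T) = -0.28712468
exp(-rT) = 0.99700450
N(-d1) = 0.46313203; N(-d2) = 0.61299157
P = K * exp(-rT) * N(-d2) - S_0' * N(-d1) = 26.9400 * 0.99700450 * 0.61299157 - 25.88527524 * 0.46313203 = 4.4762

Answer: Price = 4.4762


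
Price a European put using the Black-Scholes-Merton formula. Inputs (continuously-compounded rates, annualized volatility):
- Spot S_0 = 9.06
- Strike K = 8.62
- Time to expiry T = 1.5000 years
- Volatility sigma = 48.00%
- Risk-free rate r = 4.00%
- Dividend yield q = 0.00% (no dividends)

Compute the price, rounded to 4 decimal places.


Answer: Price = 1.5482

Derivation:
d1 = (ln(S/K) + (r - q + 0.5*sigma^2) * T) / (sigma * sqrt(T)) = 0.48068521
d2 = d1 - sigma * sqrt(T) = -0.10719233
exp(-rT) = 0.94176453; exp(-qT) = 1.00000000
P = K * exp(-rT) * N(-d2) - S_0 * exp(-qT) * N(-d1)
N(-d1) = 0.31537012; N(-d2) = 0.54268180
P = 8.6200 * 0.94176453 * 0.54268180 - 9.0600 * 1.00000000 * 0.31537012 = 1.5482


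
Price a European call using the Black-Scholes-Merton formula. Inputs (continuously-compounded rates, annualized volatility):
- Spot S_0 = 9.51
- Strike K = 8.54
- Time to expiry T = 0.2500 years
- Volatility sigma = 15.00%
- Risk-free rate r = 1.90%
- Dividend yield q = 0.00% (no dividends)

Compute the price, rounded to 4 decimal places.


d1 = (ln(S/K) + (r - q + 0.5*sigma^2) * T) / (sigma * sqrt(T)) = 1.53527158
d2 = d1 - sigma * sqrt(T) = 1.46027158
exp(-rT) = 0.99526126; exp(-qT) = 1.00000000
C = S_0 * exp(-qT) * N(d1) - K * exp(-rT) * N(d2)
N(d1) = 0.93764143; N(d2) = 0.92789228
C = 9.5100 * 1.00000000 * 0.93764143 - 8.5400 * 0.99526126 * 0.92789228 = 1.0303

Answer: Price = 1.0303


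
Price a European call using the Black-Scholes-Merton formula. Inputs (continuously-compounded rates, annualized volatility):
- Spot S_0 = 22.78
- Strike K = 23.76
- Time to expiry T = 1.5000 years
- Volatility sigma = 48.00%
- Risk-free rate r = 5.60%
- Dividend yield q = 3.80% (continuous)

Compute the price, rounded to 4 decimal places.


Answer: Price = 4.8504

Derivation:
d1 = (ln(S/K) + (r - q + 0.5*sigma^2) * T) / (sigma * sqrt(T)) = 0.26821821
d2 = d1 - sigma * sqrt(T) = -0.31965932
exp(-rT) = 0.91943126; exp(-qT) = 0.94459407
C = S_0 * exp(-qT) * N(d1) - K * exp(-rT) * N(d2)
N(d1) = 0.60573432; N(d2) = 0.37461330
C = 22.7800 * 0.94459407 * 0.60573432 - 23.7600 * 0.91943126 * 0.37461330 = 4.8504


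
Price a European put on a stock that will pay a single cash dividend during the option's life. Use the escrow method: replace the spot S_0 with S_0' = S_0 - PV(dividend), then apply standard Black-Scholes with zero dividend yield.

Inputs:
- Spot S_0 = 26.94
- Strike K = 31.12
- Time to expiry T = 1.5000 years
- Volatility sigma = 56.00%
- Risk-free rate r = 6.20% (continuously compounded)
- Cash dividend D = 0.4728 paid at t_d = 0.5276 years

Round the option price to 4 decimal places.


Answer: Price = 8.3300

Derivation:
PV(D) = D * exp(-r * t_d) = 0.4728 * 0.96781803 = 0.45758436
S_0' = S_0 - PV(D) = 26.9400 - 0.45758436 = 26.48241564
d1 = (ln(S_0'/K) + (r + sigma^2/2)*T) / (sigma*sqrt(T)) = 0.24324345
d2 = d1 - sigma*sqrt(T) = -0.44261368
exp(-rT) = 0.91119350
N(-d1) = 0.40390841; N(-d2) = 0.67097741
P = K * exp(-rT) * N(-d2) - S_0' * N(-d1) = 31.1200 * 0.91119350 * 0.67097741 - 26.48241564 * 0.40390841 = 8.3300


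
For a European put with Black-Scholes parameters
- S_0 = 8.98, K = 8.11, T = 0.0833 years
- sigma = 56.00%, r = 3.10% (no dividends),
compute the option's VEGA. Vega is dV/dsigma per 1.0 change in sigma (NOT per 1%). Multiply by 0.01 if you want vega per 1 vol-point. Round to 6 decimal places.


Answer: Vega = 0.793697

Derivation:
d1 = 0.7272712490; d2 = 0.5656455085
phi(d1) = 0.3062356829; exp(-qT) = 1.0000000000; exp(-rT) = 0.9974210313
Vega = S * exp(-qT) * phi(d1) * sqrt(T) = 8.9800 * 1.0000000000 * 0.3062356829 * 0.2886173938 = 0.793697


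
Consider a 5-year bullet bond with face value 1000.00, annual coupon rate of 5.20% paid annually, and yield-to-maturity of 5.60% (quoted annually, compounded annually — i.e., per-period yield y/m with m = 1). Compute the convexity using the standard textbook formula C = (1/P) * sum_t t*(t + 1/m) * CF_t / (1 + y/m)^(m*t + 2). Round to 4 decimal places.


Answer: Convexity = 23.5171

Derivation:
Coupon per period c = face * coupon_rate / m = 52.000000
Periods per year m = 1; per-period yield y/m = 0.056000
Number of cashflows N = 5
Cashflows (t years, CF_t, discount factor 1/(1+y/m)^(m*t), PV):
  t = 1.0000: CF_t = 52.000000, DF = 0.946970, PV = 49.242424
  t = 2.0000: CF_t = 52.000000, DF = 0.896752, PV = 46.631084
  t = 3.0000: CF_t = 52.000000, DF = 0.849197, PV = 44.158223
  t = 4.0000: CF_t = 52.000000, DF = 0.804163, PV = 41.816499
  t = 5.0000: CF_t = 1052.000000, DF = 0.761518, PV = 801.117371
Price P = sum_t PV_t = 982.965601
Convexity numerator sum_t t*(t + 1/m) * CF_t / (1+y/m)^(m*t + 2):
  t = 1.0000: term = 88.316446
  t = 2.0000: term = 250.898995
  t = 3.0000: term = 475.187490
  t = 4.0000: term = 749.980256
  t = 5.0000: term = 21552.098694
Convexity = (1/P) * sum = 23116.481880 / 982.965601 = 23.517081


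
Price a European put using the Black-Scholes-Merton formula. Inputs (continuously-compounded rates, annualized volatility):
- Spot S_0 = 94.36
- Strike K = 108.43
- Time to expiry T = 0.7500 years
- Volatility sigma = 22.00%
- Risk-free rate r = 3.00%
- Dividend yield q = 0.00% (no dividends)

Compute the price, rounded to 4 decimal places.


d1 = (ln(S/K) + (r - q + 0.5*sigma^2) * T) / (sigma * sqrt(T)) = -0.51613828
d2 = d1 - sigma * sqrt(T) = -0.70666386
exp(-rT) = 0.97775124; exp(-qT) = 1.00000000
P = K * exp(-rT) * N(-d2) - S_0 * exp(-qT) * N(-d1)
N(-d1) = 0.69712108; N(-d2) = 0.76011230
P = 108.4300 * 0.97775124 * 0.76011230 - 94.3600 * 1.00000000 * 0.69712108 = 14.8049

Answer: Price = 14.8049
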